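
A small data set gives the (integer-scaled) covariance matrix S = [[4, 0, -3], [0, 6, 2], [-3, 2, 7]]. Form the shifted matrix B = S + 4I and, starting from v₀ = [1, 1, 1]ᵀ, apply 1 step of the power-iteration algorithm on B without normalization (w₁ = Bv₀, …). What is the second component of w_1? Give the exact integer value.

B = S + 4I has rows (8, 0, -3); (0, 10, 2); (-3, 2, 11)
w1 = Bv₀ = (8·1 + 0·1 + (-3)·1; 0·1 + 10·1 + 2·1; (-3)·1 + 2·1 + 11·1) = (5, 12, 10)
Requested component of w1: 12

12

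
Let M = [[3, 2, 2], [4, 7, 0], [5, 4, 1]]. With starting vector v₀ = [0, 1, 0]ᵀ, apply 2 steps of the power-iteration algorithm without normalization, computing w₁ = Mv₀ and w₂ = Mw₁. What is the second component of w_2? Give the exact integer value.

w1 = Mv₀ = (3·0 + 2·1 + 2·0; 4·0 + 7·1 + 0·0; 5·0 + 4·1 + 1·0) = (2, 7, 4)
w2 = Mw1 = (3·2 + 2·7 + 2·4; 4·2 + 7·7 + 0·4; 5·2 + 4·7 + 1·4) = (28, 57, 42)
The requested component of w2 is 57.

57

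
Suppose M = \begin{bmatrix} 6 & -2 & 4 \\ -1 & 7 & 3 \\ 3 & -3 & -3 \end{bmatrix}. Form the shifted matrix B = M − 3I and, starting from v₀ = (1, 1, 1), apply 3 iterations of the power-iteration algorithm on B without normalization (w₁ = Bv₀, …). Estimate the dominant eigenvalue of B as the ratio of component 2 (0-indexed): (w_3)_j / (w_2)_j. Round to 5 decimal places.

-8.00000

B = M − 3I has rows (3, -2, 4); (-1, 4, 3); (3, -3, -6)
w1 = Bv₀ = (3·1 + (-2)·1 + 4·1; (-1)·1 + 4·1 + 3·1; 3·1 + (-3)·1 + (-6)·1) = (5, 6, -6)
w2 = Bw1 = (3·5 + (-2)·6 + 4·(-6); (-1)·5 + 4·6 + 3·(-6); 3·5 + (-3)·6 + (-6)·(-6)) = (-21, 1, 33)
w3 = Bw2 = (67, 124, -264)
Ratio: -264/33 = -8.00000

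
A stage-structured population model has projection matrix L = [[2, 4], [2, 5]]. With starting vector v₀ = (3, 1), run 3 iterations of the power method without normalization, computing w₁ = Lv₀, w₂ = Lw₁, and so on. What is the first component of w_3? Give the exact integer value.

428

w1 = Lv₀ = (10, 11)
w2 = Lw1 = (64, 75)
w3 = Lw2 = (428, 503)
The requested component of w3 is 428.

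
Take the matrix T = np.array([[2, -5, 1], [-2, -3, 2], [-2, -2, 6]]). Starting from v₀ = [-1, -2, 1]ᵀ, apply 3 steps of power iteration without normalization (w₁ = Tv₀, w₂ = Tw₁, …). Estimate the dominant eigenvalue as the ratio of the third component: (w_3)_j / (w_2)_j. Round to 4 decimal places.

λ ≈ 8.5882

w1 = Tv₀ = (2·(-1) + (-5)·(-2) + 1·1; (-2)·(-1) + (-3)·(-2) + 2·1; (-2)·(-1) + (-2)·(-2) + 6·1) = (9, 10, 12)
w2 = Tw1 = (2·9 + (-5)·10 + 1·12; (-2)·9 + (-3)·10 + 2·12; (-2)·9 + (-2)·10 + 6·12) = (-20, -24, 34)
w3 = Tw2 = (114, 180, 292)
Ratio at component: 292 / 34 = 8.5882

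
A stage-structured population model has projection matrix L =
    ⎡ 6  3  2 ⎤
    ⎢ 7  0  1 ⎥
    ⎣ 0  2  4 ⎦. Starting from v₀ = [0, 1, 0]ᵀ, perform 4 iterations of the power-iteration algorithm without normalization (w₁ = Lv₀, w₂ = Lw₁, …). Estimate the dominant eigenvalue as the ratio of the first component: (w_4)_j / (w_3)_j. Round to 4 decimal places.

8.9585

w1 = Lv₀ = (6·0 + 3·1 + 2·0; 7·0 + 0·1 + 1·0; 0·0 + 2·1 + 4·0) = (3, 0, 2)
w2 = Lw1 = (6·3 + 3·0 + 2·2; 7·3 + 0·0 + 1·2; 0·3 + 2·0 + 4·2) = (22, 23, 8)
w3 = Lw2 = (217, 162, 78)
w4 = Lw3 = (1944, 1597, 636)
Ratio at component: 1944 / 217 = 8.9585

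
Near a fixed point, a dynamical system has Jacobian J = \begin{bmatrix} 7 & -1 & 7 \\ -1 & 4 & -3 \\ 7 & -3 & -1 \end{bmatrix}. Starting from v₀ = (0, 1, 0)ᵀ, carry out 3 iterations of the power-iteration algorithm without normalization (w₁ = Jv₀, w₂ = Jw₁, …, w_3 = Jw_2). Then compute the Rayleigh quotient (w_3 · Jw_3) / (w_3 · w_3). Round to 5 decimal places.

w1 = Jv₀ = (-1, 4, -3)
w2 = Jw1 = (-32, 26, -16)
w3 = Jw2 = (-362, 184, -286)
Jw3 = (-4720, 1956, -2800)
w3·Jw3 = (-362)·(-4720) + 184·1956 + (-286)·(-2800) = 2869344; w3·w3 = (-362)·(-362) + 184·184 + (-286)·(-286) = 246696
λ ≈ 2869344/246696 = 11.63109

λ ≈ 11.63109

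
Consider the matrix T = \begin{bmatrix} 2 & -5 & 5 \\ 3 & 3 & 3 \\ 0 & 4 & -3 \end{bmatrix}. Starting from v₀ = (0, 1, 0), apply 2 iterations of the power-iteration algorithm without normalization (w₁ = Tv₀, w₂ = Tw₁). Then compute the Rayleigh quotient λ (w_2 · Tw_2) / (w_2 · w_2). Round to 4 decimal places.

λ ≈ 3.5738

w1 = Tv₀ = (2·0 + (-5)·1 + 5·0; 3·0 + 3·1 + 3·0; 0·0 + 4·1 + (-3)·0) = (-5, 3, 4)
w2 = Tw1 = (2·(-5) + (-5)·3 + 5·4; 3·(-5) + 3·3 + 3·4; 0·(-5) + 4·3 + (-3)·4) = (-5, 6, 0)
Tw2 = (-40, 3, 24)
w2·Tw2 = (-5)·(-40) + 6·3 + 0·24 = 218; w2·w2 = (-5)·(-5) + 6·6 + 0·0 = 61
λ ≈ 218/61 = 3.5738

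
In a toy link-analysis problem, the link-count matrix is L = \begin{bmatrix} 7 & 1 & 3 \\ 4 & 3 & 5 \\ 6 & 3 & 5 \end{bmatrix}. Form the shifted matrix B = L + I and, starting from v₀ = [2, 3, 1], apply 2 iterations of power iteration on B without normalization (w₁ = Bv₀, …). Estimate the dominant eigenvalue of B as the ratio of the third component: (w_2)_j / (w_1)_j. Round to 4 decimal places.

B = L + I has rows (8, 1, 3); (4, 4, 5); (6, 3, 6)
w1 = Bv₀ = (8·2 + 1·3 + 3·1; 4·2 + 4·3 + 5·1; 6·2 + 3·3 + 6·1) = (22, 25, 27)
w2 = Bw1 = (8·22 + 1·25 + 3·27; 4·22 + 4·25 + 5·27; 6·22 + 3·25 + 6·27) = (282, 323, 369)
Ratio: 369/27 = 13.6667

μ ≈ 13.6667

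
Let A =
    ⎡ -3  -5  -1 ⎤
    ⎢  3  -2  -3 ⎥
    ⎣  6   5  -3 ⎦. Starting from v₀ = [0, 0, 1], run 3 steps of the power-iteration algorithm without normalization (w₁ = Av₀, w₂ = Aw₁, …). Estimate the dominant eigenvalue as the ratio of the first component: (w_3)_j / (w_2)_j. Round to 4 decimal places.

λ ≈ -5.2857

w1 = Av₀ = ((-3)·0 + (-5)·0 + (-1)·1; 3·0 + (-2)·0 + (-3)·1; 6·0 + 5·0 + (-3)·1) = (-1, -3, -3)
w2 = Aw1 = ((-3)·(-1) + (-5)·(-3) + (-1)·(-3); 3·(-1) + (-2)·(-3) + (-3)·(-3); 6·(-1) + 5·(-3) + (-3)·(-3)) = (21, 12, -12)
w3 = Aw2 = (-111, 75, 222)
Ratio at component: -111 / 21 = -5.2857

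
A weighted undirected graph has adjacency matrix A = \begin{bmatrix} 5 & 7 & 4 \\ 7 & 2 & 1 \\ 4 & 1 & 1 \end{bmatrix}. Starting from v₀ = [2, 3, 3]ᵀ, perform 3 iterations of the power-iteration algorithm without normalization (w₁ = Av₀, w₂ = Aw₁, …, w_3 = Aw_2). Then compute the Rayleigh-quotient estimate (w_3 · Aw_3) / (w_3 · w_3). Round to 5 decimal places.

w1 = Av₀ = (43, 23, 14)
w2 = Aw1 = (432, 361, 209)
w3 = Aw2 = (5523, 3955, 2298)
Aw3 = (64492, 48869, 28345)
w3·Aw3 = 5523·64492 + 3955·48869 + 2298·28345 = 614603021; w3·w3 = 5523·5523 + 3955·3955 + 2298·2298 = 51426358
λ ≈ 614603021/51426358 = 11.95113

11.95113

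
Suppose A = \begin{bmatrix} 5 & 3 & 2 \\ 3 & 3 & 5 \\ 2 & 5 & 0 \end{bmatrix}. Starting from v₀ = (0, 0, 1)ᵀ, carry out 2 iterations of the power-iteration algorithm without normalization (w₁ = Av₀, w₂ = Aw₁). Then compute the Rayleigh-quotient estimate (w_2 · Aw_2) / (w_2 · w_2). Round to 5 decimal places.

λ ≈ 8.69848

w1 = Av₀ = (5·0 + 3·0 + 2·1; 3·0 + 3·0 + 5·1; 2·0 + 5·0 + 0·1) = (2, 5, 0)
w2 = Aw1 = (5·2 + 3·5 + 2·0; 3·2 + 3·5 + 5·0; 2·2 + 5·5 + 0·0) = (25, 21, 29)
Aw2 = (246, 283, 155)
w2·Aw2 = 25·246 + 21·283 + 29·155 = 16588; w2·w2 = 25·25 + 21·21 + 29·29 = 1907
λ ≈ 16588/1907 = 8.69848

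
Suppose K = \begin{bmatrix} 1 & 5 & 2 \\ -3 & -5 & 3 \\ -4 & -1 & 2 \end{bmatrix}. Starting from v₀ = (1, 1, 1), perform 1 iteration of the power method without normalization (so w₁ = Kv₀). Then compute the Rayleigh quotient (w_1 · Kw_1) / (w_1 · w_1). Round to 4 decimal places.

-0.4592

w1 = Kv₀ = (8, -5, -3)
Kw1 = (-23, -8, -33)
w1·Kw1 = 8·(-23) + (-5)·(-8) + (-3)·(-33) = -45; w1·w1 = 8·8 + (-5)·(-5) + (-3)·(-3) = 98
λ ≈ -45/98 = -0.4592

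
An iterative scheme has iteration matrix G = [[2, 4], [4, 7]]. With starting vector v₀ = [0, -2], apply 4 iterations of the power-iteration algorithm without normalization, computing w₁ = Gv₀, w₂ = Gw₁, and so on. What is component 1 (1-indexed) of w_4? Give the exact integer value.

w1 = Gv₀ = (2·0 + 4·(-2); 4·0 + 7·(-2)) = (-8, -14)
w2 = Gw1 = (2·(-8) + 4·(-14); 4·(-8) + 7·(-14)) = (-72, -130)
w3 = Gw2 = (-664, -1198)
w4 = Gw3 = (-6120, -11042)
The requested component of w4 is -6120.

-6120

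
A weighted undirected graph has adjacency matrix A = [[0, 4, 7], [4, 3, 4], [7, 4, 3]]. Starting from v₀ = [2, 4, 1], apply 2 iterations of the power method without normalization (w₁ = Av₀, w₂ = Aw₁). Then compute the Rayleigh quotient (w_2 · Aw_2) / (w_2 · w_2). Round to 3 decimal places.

λ ≈ 12.108

w1 = Av₀ = (0·2 + 4·4 + 7·1; 4·2 + 3·4 + 4·1; 7·2 + 4·4 + 3·1) = (23, 24, 33)
w2 = Aw1 = (0·23 + 4·24 + 7·33; 4·23 + 3·24 + 4·33; 7·23 + 4·24 + 3·33) = (327, 296, 356)
Aw2 = (3676, 3620, 4541)
w2·Aw2 = 327·3676 + 296·3620 + 356·4541 = 3890168; w2·w2 = 327·327 + 296·296 + 356·356 = 321281
λ ≈ 3890168/321281 = 12.108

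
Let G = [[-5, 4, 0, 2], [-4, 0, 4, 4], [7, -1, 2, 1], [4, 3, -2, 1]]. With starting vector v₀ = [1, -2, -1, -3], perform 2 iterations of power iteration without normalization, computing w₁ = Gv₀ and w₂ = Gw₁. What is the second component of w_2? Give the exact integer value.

80

w1 = Gv₀ = ((-5)·1 + 4·(-2) + 0·(-1) + 2·(-3); (-4)·1 + 0·(-2) + 4·(-1) + 4·(-3); 7·1 + (-1)·(-2) + 2·(-1) + 1·(-3); 4·1 + 3·(-2) + (-2)·(-1) + 1·(-3)) = (-19, -20, 4, -3)
w2 = Gw1 = ((-5)·(-19) + 4·(-20) + 0·4 + 2·(-3); (-4)·(-19) + 0·(-20) + 4·4 + 4·(-3); 7·(-19) + (-1)·(-20) + 2·4 + 1·(-3); 4·(-19) + 3·(-20) + (-2)·4 + 1·(-3)) = (9, 80, -108, -147)
The requested component of w2 is 80.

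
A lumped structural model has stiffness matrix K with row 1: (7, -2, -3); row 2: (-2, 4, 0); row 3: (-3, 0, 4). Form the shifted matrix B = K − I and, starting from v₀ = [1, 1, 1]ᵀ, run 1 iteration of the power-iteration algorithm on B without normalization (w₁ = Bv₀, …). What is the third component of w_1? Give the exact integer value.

0

B = K − I has rows (6, -2, -3); (-2, 3, 0); (-3, 0, 3)
w1 = Bv₀ = (6·1 + (-2)·1 + (-3)·1; (-2)·1 + 3·1 + 0·1; (-3)·1 + 0·1 + 3·1) = (1, 1, 0)
Requested component of w1: 0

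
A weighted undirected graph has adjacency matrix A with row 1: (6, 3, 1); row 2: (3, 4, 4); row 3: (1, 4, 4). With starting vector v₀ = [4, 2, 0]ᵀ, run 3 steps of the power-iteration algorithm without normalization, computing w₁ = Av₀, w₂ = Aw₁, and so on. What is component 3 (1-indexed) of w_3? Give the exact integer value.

1756

w1 = Av₀ = (6·4 + 3·2 + 1·0; 3·4 + 4·2 + 4·0; 1·4 + 4·2 + 4·0) = (30, 20, 12)
w2 = Aw1 = (6·30 + 3·20 + 1·12; 3·30 + 4·20 + 4·12; 1·30 + 4·20 + 4·12) = (252, 218, 158)
w3 = Aw2 = (2324, 2260, 1756)
The requested component of w3 is 1756.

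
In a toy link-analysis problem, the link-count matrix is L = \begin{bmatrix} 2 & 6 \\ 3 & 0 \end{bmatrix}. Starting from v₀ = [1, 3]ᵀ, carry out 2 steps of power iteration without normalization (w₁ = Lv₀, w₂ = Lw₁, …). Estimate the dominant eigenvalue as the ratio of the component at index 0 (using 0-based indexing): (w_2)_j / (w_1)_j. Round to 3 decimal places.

2.900

w1 = Lv₀ = (20, 3)
w2 = Lw1 = (58, 60)
Ratio at component: 58 / 20 = 2.900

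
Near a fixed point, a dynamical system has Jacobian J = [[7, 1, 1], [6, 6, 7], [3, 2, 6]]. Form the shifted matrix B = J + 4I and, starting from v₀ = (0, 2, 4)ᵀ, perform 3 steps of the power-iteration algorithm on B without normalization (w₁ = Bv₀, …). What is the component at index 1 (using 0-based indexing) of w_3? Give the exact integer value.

B = J + 4I has rows (11, 1, 1); (6, 10, 7); (3, 2, 10)
w1 = Bv₀ = (11·0 + 1·2 + 1·4; 6·0 + 10·2 + 7·4; 3·0 + 2·2 + 10·4) = (6, 48, 44)
w2 = Bw1 = (11·6 + 1·48 + 1·44; 6·6 + 10·48 + 7·44; 3·6 + 2·48 + 10·44) = (158, 824, 554)
w3 = Bw2 = (3116, 13066, 7662)
Requested component of w3: 13066

13066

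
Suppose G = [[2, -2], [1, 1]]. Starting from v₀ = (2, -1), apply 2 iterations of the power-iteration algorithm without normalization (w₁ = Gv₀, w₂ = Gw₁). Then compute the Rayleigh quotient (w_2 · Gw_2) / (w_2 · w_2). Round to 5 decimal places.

1.20134

w1 = Gv₀ = (6, 1)
w2 = Gw1 = (10, 7)
Gw2 = (6, 17)
w2·Gw2 = 10·6 + 7·17 = 179; w2·w2 = 10·10 + 7·7 = 149
λ ≈ 179/149 = 1.20134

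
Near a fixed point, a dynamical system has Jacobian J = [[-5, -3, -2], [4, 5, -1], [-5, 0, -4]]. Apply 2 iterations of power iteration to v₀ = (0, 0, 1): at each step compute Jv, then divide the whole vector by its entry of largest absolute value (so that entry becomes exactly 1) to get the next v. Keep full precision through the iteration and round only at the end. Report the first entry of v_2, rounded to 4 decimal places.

Jv0 = (-2.00000, -1.00000, -4.00000); divide by -4.00000 → v1 = (0.50000, 0.25000, 1.00000)
Jv1 = (-5.25000, 2.25000, -6.50000); divide by -6.50000 → v2 = (0.80769, -0.34615, 1.00000)
Requested entry of v2: 21/26 = 0.8077

0.8077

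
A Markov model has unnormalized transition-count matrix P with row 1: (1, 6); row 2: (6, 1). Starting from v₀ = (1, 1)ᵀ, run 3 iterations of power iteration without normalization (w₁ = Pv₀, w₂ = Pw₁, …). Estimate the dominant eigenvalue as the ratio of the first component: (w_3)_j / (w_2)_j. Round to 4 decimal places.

w1 = Pv₀ = (1·1 + 6·1; 6·1 + 1·1) = (7, 7)
w2 = Pw1 = (1·7 + 6·7; 6·7 + 1·7) = (49, 49)
w3 = Pw2 = (343, 343)
Ratio at component: 343 / 49 = 7.0000

λ ≈ 7.0000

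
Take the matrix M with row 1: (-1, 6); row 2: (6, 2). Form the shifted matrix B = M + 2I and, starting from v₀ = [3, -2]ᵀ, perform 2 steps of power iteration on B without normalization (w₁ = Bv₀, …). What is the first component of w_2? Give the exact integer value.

51

B = M + 2I has rows (1, 6); (6, 4)
w1 = Bv₀ = (-9, 10)
w2 = Bw1 = (51, -14)
Requested component of w2: 51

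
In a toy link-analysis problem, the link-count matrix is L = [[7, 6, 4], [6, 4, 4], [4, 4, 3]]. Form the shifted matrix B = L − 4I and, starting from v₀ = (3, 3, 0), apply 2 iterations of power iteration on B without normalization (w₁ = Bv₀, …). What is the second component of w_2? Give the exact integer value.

258

B = L − 4I has rows (3, 6, 4); (6, 0, 4); (4, 4, -1)
w1 = Bv₀ = (3·3 + 6·3 + 4·0; 6·3 + 0·3 + 4·0; 4·3 + 4·3 + (-1)·0) = (27, 18, 24)
w2 = Bw1 = (3·27 + 6·18 + 4·24; 6·27 + 0·18 + 4·24; 4·27 + 4·18 + (-1)·24) = (285, 258, 156)
Requested component of w2: 258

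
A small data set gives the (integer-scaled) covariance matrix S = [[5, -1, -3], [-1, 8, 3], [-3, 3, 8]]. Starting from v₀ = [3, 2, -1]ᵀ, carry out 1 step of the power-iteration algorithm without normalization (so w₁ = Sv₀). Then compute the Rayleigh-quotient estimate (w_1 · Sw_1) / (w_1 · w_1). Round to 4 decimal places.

6.5493

w1 = Sv₀ = (16, 10, -11)
Sw1 = (103, 31, -106)
w1·Sw1 = 16·103 + 10·31 + (-11)·(-106) = 3124; w1·w1 = 16·16 + 10·10 + (-11)·(-11) = 477
λ ≈ 3124/477 = 6.5493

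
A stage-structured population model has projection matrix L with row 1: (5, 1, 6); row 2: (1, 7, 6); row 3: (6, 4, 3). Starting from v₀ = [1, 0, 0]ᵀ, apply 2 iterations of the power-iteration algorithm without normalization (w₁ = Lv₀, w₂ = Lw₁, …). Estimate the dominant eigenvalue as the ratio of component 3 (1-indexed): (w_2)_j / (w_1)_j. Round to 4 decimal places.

w1 = Lv₀ = (5·1 + 1·0 + 6·0; 1·1 + 7·0 + 6·0; 6·1 + 4·0 + 3·0) = (5, 1, 6)
w2 = Lw1 = (5·5 + 1·1 + 6·6; 1·5 + 7·1 + 6·6; 6·5 + 4·1 + 3·6) = (62, 48, 52)
Ratio at component: 52 / 6 = 8.6667

λ ≈ 8.6667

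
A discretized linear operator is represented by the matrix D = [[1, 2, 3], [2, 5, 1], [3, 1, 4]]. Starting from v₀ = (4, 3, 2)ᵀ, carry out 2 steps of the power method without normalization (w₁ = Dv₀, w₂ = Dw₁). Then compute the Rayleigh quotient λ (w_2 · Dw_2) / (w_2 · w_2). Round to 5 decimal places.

λ ≈ 7.44220

w1 = Dv₀ = (16, 25, 23)
w2 = Dw1 = (135, 180, 165)
Dw2 = (990, 1335, 1245)
w2·Dw2 = 135·990 + 180·1335 + 165·1245 = 579375; w2·w2 = 135·135 + 180·180 + 165·165 = 77850
λ ≈ 579375/77850 = 7.44220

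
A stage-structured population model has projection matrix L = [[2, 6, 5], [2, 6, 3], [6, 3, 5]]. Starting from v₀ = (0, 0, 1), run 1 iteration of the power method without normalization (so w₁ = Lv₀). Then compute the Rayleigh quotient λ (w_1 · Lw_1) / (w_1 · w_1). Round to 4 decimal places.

w1 = Lv₀ = (2·0 + 6·0 + 5·1; 2·0 + 6·0 + 3·1; 6·0 + 3·0 + 5·1) = (5, 3, 5)
Lw1 = (53, 43, 64)
w1·Lw1 = 5·53 + 3·43 + 5·64 = 714; w1·w1 = 5·5 + 3·3 + 5·5 = 59
λ ≈ 714/59 = 12.1017

λ ≈ 12.1017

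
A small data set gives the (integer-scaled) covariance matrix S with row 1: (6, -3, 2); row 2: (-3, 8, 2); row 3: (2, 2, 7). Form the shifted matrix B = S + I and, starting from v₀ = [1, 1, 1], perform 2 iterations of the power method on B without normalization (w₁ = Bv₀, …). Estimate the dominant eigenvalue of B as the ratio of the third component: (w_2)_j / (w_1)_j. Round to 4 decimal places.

μ ≈ 10.3333

B = S + I has rows (7, -3, 2); (-3, 9, 2); (2, 2, 8)
w1 = Bv₀ = (7·1 + (-3)·1 + 2·1; (-3)·1 + 9·1 + 2·1; 2·1 + 2·1 + 8·1) = (6, 8, 12)
w2 = Bw1 = (7·6 + (-3)·8 + 2·12; (-3)·6 + 9·8 + 2·12; 2·6 + 2·8 + 8·12) = (42, 78, 124)
Ratio: 124/12 = 10.3333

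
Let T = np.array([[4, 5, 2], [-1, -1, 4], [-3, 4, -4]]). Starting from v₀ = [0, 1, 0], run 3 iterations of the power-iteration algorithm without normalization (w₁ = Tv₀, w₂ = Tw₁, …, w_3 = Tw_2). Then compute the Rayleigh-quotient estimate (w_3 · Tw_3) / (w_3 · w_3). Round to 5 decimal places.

λ ≈ -5.71017

w1 = Tv₀ = (4·0 + 5·1 + 2·0; (-1)·0 + (-1)·1 + 4·0; (-3)·0 + 4·1 + (-4)·0) = (5, -1, 4)
w2 = Tw1 = (4·5 + 5·(-1) + 2·4; (-1)·5 + (-1)·(-1) + 4·4; (-3)·5 + 4·(-1) + (-4)·4) = (23, 12, -35)
w3 = Tw2 = (82, -175, 119)
Tw3 = (-309, 569, -1422)
w3·Tw3 = 82·(-309) + (-175)·569 + 119·(-1422) = -294131; w3·w3 = 82·82 + (-175)·(-175) + 119·119 = 51510
λ ≈ -294131/51510 = -5.71017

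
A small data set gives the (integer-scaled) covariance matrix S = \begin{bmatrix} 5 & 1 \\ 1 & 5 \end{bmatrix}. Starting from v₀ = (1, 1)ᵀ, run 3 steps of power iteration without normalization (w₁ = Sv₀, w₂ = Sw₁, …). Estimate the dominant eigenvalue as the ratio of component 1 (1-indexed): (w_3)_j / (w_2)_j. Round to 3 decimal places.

6.000

w1 = Sv₀ = (6, 6)
w2 = Sw1 = (36, 36)
w3 = Sw2 = (216, 216)
Ratio at component: 216 / 36 = 6.000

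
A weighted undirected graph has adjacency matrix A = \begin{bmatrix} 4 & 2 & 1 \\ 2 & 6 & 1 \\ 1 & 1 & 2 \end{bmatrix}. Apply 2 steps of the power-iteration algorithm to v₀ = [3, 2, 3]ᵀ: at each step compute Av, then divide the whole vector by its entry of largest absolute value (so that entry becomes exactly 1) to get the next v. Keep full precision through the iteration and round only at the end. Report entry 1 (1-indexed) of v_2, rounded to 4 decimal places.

0.7371

Av0 = (19.00000, 21.00000, 11.00000); divide by 21.00000 → v1 = (0.90476, 1.00000, 0.52381)
Av1 = (6.14286, 8.33333, 2.95238); divide by 8.33333 → v2 = (0.73714, 1.00000, 0.35429)
Requested entry of v2: 129/175 = 0.7371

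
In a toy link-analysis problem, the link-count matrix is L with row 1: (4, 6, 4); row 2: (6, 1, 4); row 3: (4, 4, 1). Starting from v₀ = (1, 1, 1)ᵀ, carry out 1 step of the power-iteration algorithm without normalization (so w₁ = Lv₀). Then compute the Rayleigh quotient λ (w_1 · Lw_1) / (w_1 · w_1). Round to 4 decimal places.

w1 = Lv₀ = (4·1 + 6·1 + 4·1; 6·1 + 1·1 + 4·1; 4·1 + 4·1 + 1·1) = (14, 11, 9)
Lw1 = (158, 131, 109)
w1·Lw1 = 14·158 + 11·131 + 9·109 = 4634; w1·w1 = 14·14 + 11·11 + 9·9 = 398
λ ≈ 4634/398 = 11.6432

λ ≈ 11.6432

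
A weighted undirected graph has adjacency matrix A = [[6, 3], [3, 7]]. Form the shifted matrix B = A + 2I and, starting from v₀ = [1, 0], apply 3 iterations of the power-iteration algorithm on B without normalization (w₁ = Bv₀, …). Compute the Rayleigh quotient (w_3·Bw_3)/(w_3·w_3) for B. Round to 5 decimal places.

μ ≈ 11.44796

B = A + 2I has rows (8, 3); (3, 9)
w1 = Bv₀ = (8·1 + 3·0; 3·1 + 9·0) = (8, 3)
w2 = Bw1 = (8·8 + 3·3; 3·8 + 9·3) = (73, 51)
w3 = Bw2 = (737, 678)
Bw3 = (7930, 8313)
w3·Bw3 = 11480624; w3·w3 = 1002853; μ ≈ 11480624/1002853 = 11.44796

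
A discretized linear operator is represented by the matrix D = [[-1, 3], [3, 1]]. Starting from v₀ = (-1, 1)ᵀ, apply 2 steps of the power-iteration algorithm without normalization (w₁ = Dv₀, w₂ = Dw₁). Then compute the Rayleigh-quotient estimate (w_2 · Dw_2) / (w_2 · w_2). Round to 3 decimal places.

λ ≈ -3.000

w1 = Dv₀ = (4, -2)
w2 = Dw1 = (-10, 10)
Dw2 = (40, -20)
w2·Dw2 = (-10)·40 + 10·(-20) = -600; w2·w2 = (-10)·(-10) + 10·10 = 200
λ ≈ -600/200 = -3.000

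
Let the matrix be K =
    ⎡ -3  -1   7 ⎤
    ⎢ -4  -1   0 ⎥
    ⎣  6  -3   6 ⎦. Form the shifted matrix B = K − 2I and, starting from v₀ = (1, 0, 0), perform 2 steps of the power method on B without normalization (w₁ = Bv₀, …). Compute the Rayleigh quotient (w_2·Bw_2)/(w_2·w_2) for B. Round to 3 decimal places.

-5.660

B = K − 2I has rows (-5, -1, 7); (-4, -3, 0); (6, -3, 4)
w1 = Bv₀ = ((-5)·1 + (-1)·0 + 7·0; (-4)·1 + (-3)·0 + 0·0; 6·1 + (-3)·0 + 4·0) = (-5, -4, 6)
w2 = Bw1 = ((-5)·(-5) + (-1)·(-4) + 7·6; (-4)·(-5) + (-3)·(-4) + 0·6; 6·(-5) + (-3)·(-4) + 4·6) = (71, 32, 6)
Bw2 = (-345, -380, 354)
w2·Bw2 = -34531; w2·w2 = 6101; μ ≈ -34531/6101 = -5.660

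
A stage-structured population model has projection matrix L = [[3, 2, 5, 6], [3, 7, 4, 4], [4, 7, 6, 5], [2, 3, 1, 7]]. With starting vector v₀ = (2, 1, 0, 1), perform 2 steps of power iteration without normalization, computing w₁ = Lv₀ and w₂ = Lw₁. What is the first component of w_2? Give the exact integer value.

w1 = Lv₀ = (14, 17, 20, 14)
w2 = Lw1 = (260, 297, 365, 197)
The requested component of w2 is 260.

260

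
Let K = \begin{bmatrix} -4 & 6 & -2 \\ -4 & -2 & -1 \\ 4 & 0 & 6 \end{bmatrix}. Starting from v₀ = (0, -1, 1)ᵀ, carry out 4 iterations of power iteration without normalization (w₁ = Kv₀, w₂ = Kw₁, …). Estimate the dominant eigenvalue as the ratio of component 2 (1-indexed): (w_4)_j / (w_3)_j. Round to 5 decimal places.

λ ≈ -0.35897

w1 = Kv₀ = (-8, 1, 6)
w2 = Kw1 = (26, 24, 4)
w3 = Kw2 = (32, -156, 128)
w4 = Kw3 = (-1320, 56, 896)
Ratio at component: 56 / -156 = -0.35897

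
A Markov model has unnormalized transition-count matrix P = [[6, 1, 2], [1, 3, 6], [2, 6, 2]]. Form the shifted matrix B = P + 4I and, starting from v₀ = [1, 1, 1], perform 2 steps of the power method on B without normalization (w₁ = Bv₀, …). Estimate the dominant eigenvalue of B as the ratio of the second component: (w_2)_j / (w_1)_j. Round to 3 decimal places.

13.929

B = P + 4I has rows (10, 1, 2); (1, 7, 6); (2, 6, 6)
w1 = Bv₀ = (10·1 + 1·1 + 2·1; 1·1 + 7·1 + 6·1; 2·1 + 6·1 + 6·1) = (13, 14, 14)
w2 = Bw1 = (10·13 + 1·14 + 2·14; 1·13 + 7·14 + 6·14; 2·13 + 6·14 + 6·14) = (172, 195, 194)
Ratio: 195/14 = 13.929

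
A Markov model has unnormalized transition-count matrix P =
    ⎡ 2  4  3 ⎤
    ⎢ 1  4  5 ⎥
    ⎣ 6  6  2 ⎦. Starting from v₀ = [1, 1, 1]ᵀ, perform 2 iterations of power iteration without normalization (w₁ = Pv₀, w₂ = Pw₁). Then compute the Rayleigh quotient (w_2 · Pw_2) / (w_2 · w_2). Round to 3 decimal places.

11.058

w1 = Pv₀ = (9, 10, 14)
w2 = Pw1 = (100, 119, 142)
Pw2 = (1102, 1286, 1598)
w2·Pw2 = 100·1102 + 119·1286 + 142·1598 = 490150; w2·w2 = 100·100 + 119·119 + 142·142 = 44325
λ ≈ 490150/44325 = 11.058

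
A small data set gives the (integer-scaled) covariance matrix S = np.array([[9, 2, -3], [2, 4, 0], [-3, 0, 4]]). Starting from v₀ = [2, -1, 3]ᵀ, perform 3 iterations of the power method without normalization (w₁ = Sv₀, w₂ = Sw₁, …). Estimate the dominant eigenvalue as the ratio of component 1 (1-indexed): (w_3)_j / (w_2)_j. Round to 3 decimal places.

9.422

w1 = Sv₀ = (9·2 + 2·(-1) + (-3)·3; 2·2 + 4·(-1) + 0·3; (-3)·2 + 0·(-1) + 4·3) = (7, 0, 6)
w2 = Sw1 = (9·7 + 2·0 + (-3)·6; 2·7 + 4·0 + 0·6; (-3)·7 + 0·0 + 4·6) = (45, 14, 3)
w3 = Sw2 = (424, 146, -123)
Ratio at component: 424 / 45 = 9.422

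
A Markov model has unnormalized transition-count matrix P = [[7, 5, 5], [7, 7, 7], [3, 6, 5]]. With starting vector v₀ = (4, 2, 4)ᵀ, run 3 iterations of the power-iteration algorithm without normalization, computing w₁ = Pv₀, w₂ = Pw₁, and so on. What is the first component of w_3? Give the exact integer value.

w1 = Pv₀ = (7·4 + 5·2 + 5·4; 7·4 + 7·2 + 7·4; 3·4 + 6·2 + 5·4) = (58, 70, 44)
w2 = Pw1 = (7·58 + 5·70 + 5·44; 7·58 + 7·70 + 7·44; 3·58 + 6·70 + 5·44) = (976, 1204, 814)
w3 = Pw2 = (16922, 20958, 14222)
The requested component of w3 is 16922.

16922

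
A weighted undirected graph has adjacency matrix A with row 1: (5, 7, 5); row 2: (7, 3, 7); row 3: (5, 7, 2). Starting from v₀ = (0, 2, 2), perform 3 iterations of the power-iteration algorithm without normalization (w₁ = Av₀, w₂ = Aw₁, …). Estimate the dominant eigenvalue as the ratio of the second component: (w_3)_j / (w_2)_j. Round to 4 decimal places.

λ ≈ 15.7740

w1 = Av₀ = (24, 20, 18)
w2 = Aw1 = (350, 354, 296)
w3 = Aw2 = (5708, 5584, 4820)
Ratio at component: 5584 / 354 = 15.7740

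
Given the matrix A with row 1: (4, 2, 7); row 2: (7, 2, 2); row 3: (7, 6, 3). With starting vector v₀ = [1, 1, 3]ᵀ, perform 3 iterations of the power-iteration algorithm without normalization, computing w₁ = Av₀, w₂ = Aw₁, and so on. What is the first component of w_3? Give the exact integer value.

w1 = Av₀ = (27, 15, 22)
w2 = Aw1 = (292, 263, 345)
w3 = Aw2 = (4109, 3260, 4657)
The requested component of w3 is 4109.

4109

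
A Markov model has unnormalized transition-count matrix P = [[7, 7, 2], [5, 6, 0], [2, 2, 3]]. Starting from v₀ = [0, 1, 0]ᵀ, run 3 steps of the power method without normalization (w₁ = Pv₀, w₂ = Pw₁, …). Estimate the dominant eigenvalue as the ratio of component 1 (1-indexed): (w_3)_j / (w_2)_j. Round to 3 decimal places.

λ ≈ 12.905

w1 = Pv₀ = (7·0 + 7·1 + 2·0; 5·0 + 6·1 + 0·0; 2·0 + 2·1 + 3·0) = (7, 6, 2)
w2 = Pw1 = (7·7 + 7·6 + 2·2; 5·7 + 6·6 + 0·2; 2·7 + 2·6 + 3·2) = (95, 71, 32)
w3 = Pw2 = (1226, 901, 428)
Ratio at component: 1226 / 95 = 12.905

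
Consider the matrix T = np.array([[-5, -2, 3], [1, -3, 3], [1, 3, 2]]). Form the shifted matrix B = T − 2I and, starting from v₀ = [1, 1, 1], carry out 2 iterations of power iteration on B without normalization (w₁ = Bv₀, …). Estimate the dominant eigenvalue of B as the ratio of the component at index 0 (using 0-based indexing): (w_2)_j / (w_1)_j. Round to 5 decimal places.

-9.33333

B = T − 2I has rows (-7, -2, 3); (1, -5, 3); (1, 3, 0)
w1 = Bv₀ = (-6, -1, 4)
w2 = Bw1 = (56, 11, -9)
Ratio: 56/-6 = -9.33333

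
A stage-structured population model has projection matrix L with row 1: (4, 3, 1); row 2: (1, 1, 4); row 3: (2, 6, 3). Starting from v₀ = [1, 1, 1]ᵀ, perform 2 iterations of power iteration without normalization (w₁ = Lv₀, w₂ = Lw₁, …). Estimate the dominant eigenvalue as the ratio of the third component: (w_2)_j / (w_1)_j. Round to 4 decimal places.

w1 = Lv₀ = (8, 6, 11)
w2 = Lw1 = (61, 58, 85)
Ratio at component: 85 / 11 = 7.7273

λ ≈ 7.7273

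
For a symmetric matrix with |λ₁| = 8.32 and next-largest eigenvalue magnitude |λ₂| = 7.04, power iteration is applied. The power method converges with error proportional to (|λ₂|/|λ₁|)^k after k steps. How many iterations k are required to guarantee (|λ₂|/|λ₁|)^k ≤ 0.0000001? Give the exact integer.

|λ₂/λ₁| = 7.04/8.32 = 0.84615
Need k ≥ ln(0.0000001) / ln(0.84615) = -16.1181 / -0.1671 ≈ 96.484
Smallest integer k satisfying the bound: 97

97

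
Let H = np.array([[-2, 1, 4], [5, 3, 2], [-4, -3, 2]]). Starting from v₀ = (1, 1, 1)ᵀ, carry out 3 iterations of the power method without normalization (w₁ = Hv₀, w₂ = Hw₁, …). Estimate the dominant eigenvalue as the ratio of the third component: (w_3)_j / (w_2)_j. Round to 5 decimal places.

λ ≈ 2.78846

w1 = Hv₀ = (3, 10, -5)
w2 = Hw1 = (-16, 35, -52)
w3 = Hw2 = (-141, -79, -145)
Ratio at component: -145 / -52 = 2.78846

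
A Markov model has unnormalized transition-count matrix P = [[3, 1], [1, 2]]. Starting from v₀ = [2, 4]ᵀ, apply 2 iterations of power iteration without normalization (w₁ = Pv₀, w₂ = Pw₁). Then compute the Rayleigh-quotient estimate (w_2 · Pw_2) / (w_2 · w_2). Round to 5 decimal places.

λ ≈ 3.60000

w1 = Pv₀ = (3·2 + 1·4; 1·2 + 2·4) = (10, 10)
w2 = Pw1 = (3·10 + 1·10; 1·10 + 2·10) = (40, 30)
Pw2 = (150, 100)
w2·Pw2 = 40·150 + 30·100 = 9000; w2·w2 = 40·40 + 30·30 = 2500
λ ≈ 9000/2500 = 3.60000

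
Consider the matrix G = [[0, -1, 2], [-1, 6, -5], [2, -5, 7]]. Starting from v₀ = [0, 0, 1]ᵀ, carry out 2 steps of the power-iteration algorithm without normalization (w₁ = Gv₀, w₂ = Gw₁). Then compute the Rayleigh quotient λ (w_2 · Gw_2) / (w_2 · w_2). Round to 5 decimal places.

w1 = Gv₀ = (0·0 + (-1)·0 + 2·1; (-1)·0 + 6·0 + (-5)·1; 2·0 + (-5)·0 + 7·1) = (2, -5, 7)
w2 = Gw1 = (0·2 + (-1)·(-5) + 2·7; (-1)·2 + 6·(-5) + (-5)·7; 2·2 + (-5)·(-5) + 7·7) = (19, -67, 78)
Gw2 = (223, -811, 919)
w2·Gw2 = 19·223 + (-67)·(-811) + 78·919 = 130256; w2·w2 = 19·19 + (-67)·(-67) + 78·78 = 10934
λ ≈ 130256/10934 = 11.91293

λ ≈ 11.91293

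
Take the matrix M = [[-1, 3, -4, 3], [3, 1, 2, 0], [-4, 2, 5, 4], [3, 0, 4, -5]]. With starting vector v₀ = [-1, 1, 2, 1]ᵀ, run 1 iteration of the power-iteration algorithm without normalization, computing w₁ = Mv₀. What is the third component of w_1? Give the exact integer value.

20

w1 = Mv₀ = (-1, 2, 20, 0)
The requested component of w1 is 20.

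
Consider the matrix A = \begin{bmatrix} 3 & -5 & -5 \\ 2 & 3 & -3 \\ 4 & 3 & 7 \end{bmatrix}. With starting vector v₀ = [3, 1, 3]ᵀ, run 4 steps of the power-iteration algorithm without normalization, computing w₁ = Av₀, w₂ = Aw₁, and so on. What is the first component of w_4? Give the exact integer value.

3043

w1 = Av₀ = (3·3 + (-5)·1 + (-5)·3; 2·3 + 3·1 + (-3)·3; 4·3 + 3·1 + 7·3) = (-11, 0, 36)
w2 = Aw1 = (3·(-11) + (-5)·0 + (-5)·36; 2·(-11) + 3·0 + (-3)·36; 4·(-11) + 3·0 + 7·36) = (-213, -130, 208)
w3 = Aw2 = (-1029, -1440, 214)
w4 = Aw3 = (3043, -7020, -6938)
The requested component of w4 is 3043.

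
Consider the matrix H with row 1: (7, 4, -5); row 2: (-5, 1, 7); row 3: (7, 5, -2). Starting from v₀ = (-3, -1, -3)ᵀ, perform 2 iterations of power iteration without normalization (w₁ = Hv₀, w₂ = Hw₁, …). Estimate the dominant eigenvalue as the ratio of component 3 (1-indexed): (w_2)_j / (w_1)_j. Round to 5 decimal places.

w1 = Hv₀ = (-10, -7, -20)
w2 = Hw1 = (2, -97, -65)
Ratio at component: -65 / -20 = 3.25000

λ ≈ 3.25000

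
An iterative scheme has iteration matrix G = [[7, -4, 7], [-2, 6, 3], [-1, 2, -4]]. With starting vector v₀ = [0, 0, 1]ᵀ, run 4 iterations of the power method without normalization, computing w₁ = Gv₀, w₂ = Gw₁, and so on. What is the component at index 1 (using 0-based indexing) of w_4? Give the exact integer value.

-781

w1 = Gv₀ = (7, 3, -4)
w2 = Gw1 = (9, -8, 15)
w3 = Gw2 = (200, -21, -85)
w4 = Gw3 = (889, -781, 98)
The requested component of w4 is -781.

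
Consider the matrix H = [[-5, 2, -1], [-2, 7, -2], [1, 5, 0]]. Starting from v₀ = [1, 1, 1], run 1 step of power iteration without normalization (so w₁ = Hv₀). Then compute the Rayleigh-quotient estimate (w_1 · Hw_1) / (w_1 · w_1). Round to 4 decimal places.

w1 = Hv₀ = (-4, 3, 6)
Hw1 = (20, 17, 11)
w1·Hw1 = (-4)·20 + 3·17 + 6·11 = 37; w1·w1 = (-4)·(-4) + 3·3 + 6·6 = 61
λ ≈ 37/61 = 0.6066

0.6066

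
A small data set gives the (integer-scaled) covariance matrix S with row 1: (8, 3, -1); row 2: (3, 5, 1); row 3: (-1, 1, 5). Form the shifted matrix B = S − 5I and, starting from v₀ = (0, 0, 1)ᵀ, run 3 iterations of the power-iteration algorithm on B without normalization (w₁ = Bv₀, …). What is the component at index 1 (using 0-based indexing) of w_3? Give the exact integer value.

2

B = S − 5I has rows (3, 3, -1); (3, 0, 1); (-1, 1, 0)
w1 = Bv₀ = (3·0 + 3·0 + (-1)·1; 3·0 + 0·0 + 1·1; (-1)·0 + 1·0 + 0·1) = (-1, 1, 0)
w2 = Bw1 = (3·(-1) + 3·1 + (-1)·0; 3·(-1) + 0·1 + 1·0; (-1)·(-1) + 1·1 + 0·0) = (0, -3, 2)
w3 = Bw2 = (-11, 2, -3)
Requested component of w3: 2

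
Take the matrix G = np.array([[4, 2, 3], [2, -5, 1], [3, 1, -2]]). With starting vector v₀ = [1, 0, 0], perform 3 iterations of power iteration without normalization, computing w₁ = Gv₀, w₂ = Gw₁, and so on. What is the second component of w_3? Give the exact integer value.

w1 = Gv₀ = (4, 2, 3)
w2 = Gw1 = (29, 1, 8)
w3 = Gw2 = (142, 61, 72)
The requested component of w3 is 61.

61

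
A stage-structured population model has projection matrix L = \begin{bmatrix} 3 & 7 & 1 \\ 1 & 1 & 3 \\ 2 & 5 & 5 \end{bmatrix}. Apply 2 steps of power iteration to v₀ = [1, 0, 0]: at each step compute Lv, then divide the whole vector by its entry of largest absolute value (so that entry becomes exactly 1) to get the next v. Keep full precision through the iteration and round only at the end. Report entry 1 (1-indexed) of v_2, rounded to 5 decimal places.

0.85714

Lv0 = (3.000000, 1.000000, 2.000000); divide by 3.000000 → v1 = (1.000000, 0.333333, 0.666667)
Lv1 = (6.000000, 3.333333, 7.000000); divide by 7.000000 → v2 = (0.857143, 0.476190, 1.000000)
Requested entry of v2: 18/21 = 0.85714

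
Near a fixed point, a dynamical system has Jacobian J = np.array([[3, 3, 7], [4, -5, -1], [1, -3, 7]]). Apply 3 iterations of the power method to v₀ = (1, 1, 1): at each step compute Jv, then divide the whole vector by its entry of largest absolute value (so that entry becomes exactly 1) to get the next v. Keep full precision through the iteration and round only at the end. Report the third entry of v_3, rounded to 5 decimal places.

Jv0 = (13.000000, -2.000000, 5.000000); divide by 13.000000 → v1 = (1.000000, -0.153846, 0.384615)
Jv1 = (5.230769, 4.384615, 4.153846); divide by 5.230769 → v2 = (1.000000, 0.838235, 0.794118)
Jv2 = (11.073529, -0.985294, 4.044118); divide by 11.073529 → v3 = (1.000000, -0.088977, 0.365206)
Requested entry of v3: 275/753 = 0.36521

0.36521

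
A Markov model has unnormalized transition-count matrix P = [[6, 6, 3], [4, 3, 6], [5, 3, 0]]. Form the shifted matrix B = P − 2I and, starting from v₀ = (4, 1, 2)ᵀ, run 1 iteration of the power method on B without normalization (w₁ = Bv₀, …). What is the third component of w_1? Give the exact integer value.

B = P − 2I has rows (4, 6, 3); (4, 1, 6); (5, 3, -2)
w1 = Bv₀ = (4·4 + 6·1 + 3·2; 4·4 + 1·1 + 6·2; 5·4 + 3·1 + (-2)·2) = (28, 29, 19)
Requested component of w1: 19

19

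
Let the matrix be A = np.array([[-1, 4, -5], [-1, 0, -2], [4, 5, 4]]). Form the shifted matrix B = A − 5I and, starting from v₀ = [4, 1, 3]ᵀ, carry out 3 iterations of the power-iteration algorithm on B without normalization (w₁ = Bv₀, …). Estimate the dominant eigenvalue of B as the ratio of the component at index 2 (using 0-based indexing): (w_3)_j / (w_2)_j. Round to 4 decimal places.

μ ≈ -3.6180

B = A − 5I has rows (-6, 4, -5); (-1, -5, -2); (4, 5, -1)
w1 = Bv₀ = ((-6)·4 + 4·1 + (-5)·3; (-1)·4 + (-5)·1 + (-2)·3; 4·4 + 5·1 + (-1)·3) = (-35, -15, 18)
w2 = Bw1 = ((-6)·(-35) + 4·(-15) + (-5)·18; (-1)·(-35) + (-5)·(-15) + (-2)·18; 4·(-35) + 5·(-15) + (-1)·18) = (60, 74, -233)
w3 = Bw2 = (1101, 36, 843)
Ratio: 843/-233 = -3.6180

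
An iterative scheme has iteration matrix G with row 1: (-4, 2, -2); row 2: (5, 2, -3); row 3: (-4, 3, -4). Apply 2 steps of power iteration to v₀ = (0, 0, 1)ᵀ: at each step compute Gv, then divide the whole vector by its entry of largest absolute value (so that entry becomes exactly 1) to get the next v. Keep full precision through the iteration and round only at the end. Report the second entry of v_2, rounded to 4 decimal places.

-0.2667

Gv0 = (-2.00000, -3.00000, -4.00000); divide by -4.00000 → v1 = (0.50000, 0.75000, 1.00000)
Gv1 = (-2.50000, 1.00000, -3.75000); divide by -3.75000 → v2 = (0.66667, -0.26667, 1.00000)
Requested entry of v2: -4/15 = -0.2667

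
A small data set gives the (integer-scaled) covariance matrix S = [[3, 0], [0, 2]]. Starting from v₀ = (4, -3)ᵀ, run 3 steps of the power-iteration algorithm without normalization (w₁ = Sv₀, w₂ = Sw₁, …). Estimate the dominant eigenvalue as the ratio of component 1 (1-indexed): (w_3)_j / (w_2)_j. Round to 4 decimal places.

λ ≈ 3.0000

w1 = Sv₀ = (12, -6)
w2 = Sw1 = (36, -12)
w3 = Sw2 = (108, -24)
Ratio at component: 108 / 36 = 3.0000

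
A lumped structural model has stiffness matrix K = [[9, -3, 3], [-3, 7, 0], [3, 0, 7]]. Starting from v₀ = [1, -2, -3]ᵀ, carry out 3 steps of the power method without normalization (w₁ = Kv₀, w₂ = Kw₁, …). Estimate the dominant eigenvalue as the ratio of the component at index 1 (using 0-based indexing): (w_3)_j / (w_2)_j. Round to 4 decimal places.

8.1168

w1 = Kv₀ = (9·1 + (-3)·(-2) + 3·(-3); (-3)·1 + 7·(-2) + 0·(-3); 3·1 + 0·(-2) + 7·(-3)) = (6, -17, -18)
w2 = Kw1 = (9·6 + (-3)·(-17) + 3·(-18); (-3)·6 + 7·(-17) + 0·(-18); 3·6 + 0·(-17) + 7·(-18)) = (51, -137, -108)
w3 = Kw2 = (546, -1112, -603)
Ratio at component: -1112 / -137 = 8.1168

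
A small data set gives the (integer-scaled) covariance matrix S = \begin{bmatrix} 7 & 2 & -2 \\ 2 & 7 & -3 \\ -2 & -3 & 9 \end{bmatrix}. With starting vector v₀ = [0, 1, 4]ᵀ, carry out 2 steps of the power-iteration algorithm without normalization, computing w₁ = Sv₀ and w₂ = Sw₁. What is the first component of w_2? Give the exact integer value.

-118

w1 = Sv₀ = (7·0 + 2·1 + (-2)·4; 2·0 + 7·1 + (-3)·4; (-2)·0 + (-3)·1 + 9·4) = (-6, -5, 33)
w2 = Sw1 = (7·(-6) + 2·(-5) + (-2)·33; 2·(-6) + 7·(-5) + (-3)·33; (-2)·(-6) + (-3)·(-5) + 9·33) = (-118, -146, 324)
The requested component of w2 is -118.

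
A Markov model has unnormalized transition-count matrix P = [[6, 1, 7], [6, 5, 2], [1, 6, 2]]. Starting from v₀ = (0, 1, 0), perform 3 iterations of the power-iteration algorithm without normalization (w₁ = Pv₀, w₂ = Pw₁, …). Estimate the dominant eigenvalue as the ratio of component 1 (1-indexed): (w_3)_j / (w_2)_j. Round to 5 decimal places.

w1 = Pv₀ = (6·0 + 1·1 + 7·0; 6·0 + 5·1 + 2·0; 1·0 + 6·1 + 2·0) = (1, 5, 6)
w2 = Pw1 = (6·1 + 1·5 + 7·6; 6·1 + 5·5 + 2·6; 1·1 + 6·5 + 2·6) = (53, 43, 43)
w3 = Pw2 = (662, 619, 397)
Ratio at component: 662 / 53 = 12.49057

λ ≈ 12.49057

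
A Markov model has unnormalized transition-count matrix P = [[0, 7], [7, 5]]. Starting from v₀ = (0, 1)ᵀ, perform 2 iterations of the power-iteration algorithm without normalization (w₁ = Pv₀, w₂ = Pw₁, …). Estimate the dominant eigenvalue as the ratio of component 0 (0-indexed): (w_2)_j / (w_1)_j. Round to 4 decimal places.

w1 = Pv₀ = (7, 5)
w2 = Pw1 = (35, 74)
Ratio at component: 35 / 7 = 5.0000

λ ≈ 5.0000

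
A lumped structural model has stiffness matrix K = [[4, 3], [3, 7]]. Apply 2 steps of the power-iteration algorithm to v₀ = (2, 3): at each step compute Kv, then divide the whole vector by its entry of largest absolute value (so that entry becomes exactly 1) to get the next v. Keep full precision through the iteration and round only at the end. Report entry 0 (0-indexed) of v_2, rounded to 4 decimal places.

0.6208

Kv0 = (17.00000, 27.00000); divide by 27.00000 → v1 = (0.62963, 1.00000)
Kv1 = (5.51852, 8.88889); divide by 8.88889 → v2 = (0.62083, 1.00000)
Requested entry of v2: 149/240 = 0.6208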